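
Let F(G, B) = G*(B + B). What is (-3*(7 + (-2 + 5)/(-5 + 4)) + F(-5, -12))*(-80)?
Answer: -8640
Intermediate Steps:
F(G, B) = 2*B*G (F(G, B) = G*(2*B) = 2*B*G)
(-3*(7 + (-2 + 5)/(-5 + 4)) + F(-5, -12))*(-80) = (-3*(7 + (-2 + 5)/(-5 + 4)) + 2*(-12)*(-5))*(-80) = (-3*(7 + 3/(-1)) + 120)*(-80) = (-3*(7 + 3*(-1)) + 120)*(-80) = (-3*(7 - 3) + 120)*(-80) = (-3*4 + 120)*(-80) = (-12 + 120)*(-80) = 108*(-80) = -8640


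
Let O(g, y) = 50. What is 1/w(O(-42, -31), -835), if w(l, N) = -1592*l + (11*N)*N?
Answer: 1/7589875 ≈ 1.3175e-7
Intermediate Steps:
w(l, N) = -1592*l + 11*N²
1/w(O(-42, -31), -835) = 1/(-1592*50 + 11*(-835)²) = 1/(-79600 + 11*697225) = 1/(-79600 + 7669475) = 1/7589875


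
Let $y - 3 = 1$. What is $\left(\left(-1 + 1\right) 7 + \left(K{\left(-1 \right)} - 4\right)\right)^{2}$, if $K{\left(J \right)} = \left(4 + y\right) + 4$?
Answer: $64$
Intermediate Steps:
$y = 4$ ($y = 3 + 1 = 4$)
$K{\left(J \right)} = 12$ ($K{\left(J \right)} = \left(4 + 4\right) + 4 = 8 + 4 = 12$)
$\left(\left(-1 + 1\right) 7 + \left(K{\left(-1 \right)} - 4\right)\right)^{2} = \left(\left(-1 + 1\right) 7 + \left(12 - 4\right)\right)^{2} = \left(0 \cdot 7 + 8\right)^{2} = \left(0 + 8\right)^{2} = 8^{2} = 64$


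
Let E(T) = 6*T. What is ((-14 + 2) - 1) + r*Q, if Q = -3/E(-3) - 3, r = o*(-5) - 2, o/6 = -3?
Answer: -787/3 ≈ -262.33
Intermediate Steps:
o = -18 (o = 6*(-3) = -18)
r = 88 (r = -18*(-5) - 2 = 90 - 2 = 88)
Q = -17/6 (Q = -3/(6*(-3)) - 3 = -3/(-18) - 3 = -1/18*(-3) - 3 = ⅙ - 3 = -17/6 ≈ -2.8333)
((-14 + 2) - 1) + r*Q = ((-14 + 2) - 1) + 88*(-17/6) = (-12 - 1) - 748/3 = -13 - 748/3 = -787/3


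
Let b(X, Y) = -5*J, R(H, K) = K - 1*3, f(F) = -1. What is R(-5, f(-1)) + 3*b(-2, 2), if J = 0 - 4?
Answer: 56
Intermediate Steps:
R(H, K) = -3 + K (R(H, K) = K - 3 = -3 + K)
J = -4
b(X, Y) = 20 (b(X, Y) = -5*(-4) = 20)
R(-5, f(-1)) + 3*b(-2, 2) = (-3 - 1) + 3*20 = -4 + 60 = 56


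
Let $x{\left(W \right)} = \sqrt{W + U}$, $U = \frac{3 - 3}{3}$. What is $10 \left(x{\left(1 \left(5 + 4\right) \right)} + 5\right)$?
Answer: $80$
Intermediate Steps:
$U = 0$ ($U = \frac{1}{3} \cdot 0 = 0$)
$x{\left(W \right)} = \sqrt{W}$ ($x{\left(W \right)} = \sqrt{W + 0} = \sqrt{W}$)
$10 \left(x{\left(1 \left(5 + 4\right) \right)} + 5\right) = 10 \left(\sqrt{1 \left(5 + 4\right)} + 5\right) = 10 \left(\sqrt{1 \cdot 9} + 5\right) = 10 \left(\sqrt{9} + 5\right) = 10 \left(3 + 5\right) = 10 \cdot 8 = 80$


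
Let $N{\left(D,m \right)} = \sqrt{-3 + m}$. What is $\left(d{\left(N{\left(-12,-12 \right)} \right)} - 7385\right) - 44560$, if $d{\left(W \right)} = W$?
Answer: $-51945 + i \sqrt{15} \approx -51945.0 + 3.873 i$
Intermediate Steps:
$\left(d{\left(N{\left(-12,-12 \right)} \right)} - 7385\right) - 44560 = \left(\sqrt{-3 - 12} - 7385\right) - 44560 = \left(\sqrt{-15} - 7385\right) - 44560 = \left(i \sqrt{15} - 7385\right) - 44560 = \left(-7385 + i \sqrt{15}\right) - 44560 = -51945 + i \sqrt{15}$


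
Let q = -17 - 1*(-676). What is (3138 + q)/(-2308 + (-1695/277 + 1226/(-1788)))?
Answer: -940281486/573233635 ≈ -1.6403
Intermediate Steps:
q = 659 (q = -17 + 676 = 659)
(3138 + q)/(-2308 + (-1695/277 + 1226/(-1788))) = (3138 + 659)/(-2308 + (-1695/277 + 1226/(-1788))) = 3797/(-2308 + (-1695*1/277 + 1226*(-1/1788))) = 3797/(-2308 + (-1695/277 - 613/894)) = 3797/(-2308 - 1685131/247638) = 3797/(-573233635/247638) = 3797*(-247638/573233635) = -940281486/573233635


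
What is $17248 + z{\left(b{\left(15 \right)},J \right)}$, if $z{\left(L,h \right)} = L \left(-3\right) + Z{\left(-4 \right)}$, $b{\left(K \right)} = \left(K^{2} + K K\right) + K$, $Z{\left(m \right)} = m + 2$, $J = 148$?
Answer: $15851$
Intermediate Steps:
$Z{\left(m \right)} = 2 + m$
$b{\left(K \right)} = K + 2 K^{2}$ ($b{\left(K \right)} = \left(K^{2} + K^{2}\right) + K = 2 K^{2} + K = K + 2 K^{2}$)
$z{\left(L,h \right)} = -2 - 3 L$ ($z{\left(L,h \right)} = L \left(-3\right) + \left(2 - 4\right) = - 3 L - 2 = -2 - 3 L$)
$17248 + z{\left(b{\left(15 \right)},J \right)} = 17248 - \left(2 + 3 \cdot 15 \left(1 + 2 \cdot 15\right)\right) = 17248 - \left(2 + 3 \cdot 15 \left(1 + 30\right)\right) = 17248 - \left(2 + 3 \cdot 15 \cdot 31\right) = 17248 - 1397 = 15851$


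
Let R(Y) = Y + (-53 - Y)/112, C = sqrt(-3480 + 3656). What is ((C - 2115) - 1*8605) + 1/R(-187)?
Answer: -111541656/10405 + 4*sqrt(11) ≈ -10707.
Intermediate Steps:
C = 4*sqrt(11) (C = sqrt(176) = 4*sqrt(11) ≈ 13.266)
R(Y) = -53/112 + 111*Y/112 (R(Y) = Y + (-53 - Y)*(1/112) = Y + (-53/112 - Y/112) = -53/112 + 111*Y/112)
((C - 2115) - 1*8605) + 1/R(-187) = ((4*sqrt(11) - 2115) - 1*8605) + 1/(-53/112 + (111/112)*(-187)) = ((-2115 + 4*sqrt(11)) - 8605) + 1/(-53/112 - 20757/112) = (-10720 + 4*sqrt(11)) + 1/(-10405/56) = (-10720 + 4*sqrt(11)) - 56/10405 = -111541656/10405 + 4*sqrt(11)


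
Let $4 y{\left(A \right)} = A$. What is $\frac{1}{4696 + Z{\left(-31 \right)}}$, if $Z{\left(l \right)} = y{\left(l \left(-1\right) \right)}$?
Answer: $\frac{4}{18815} \approx 0.0002126$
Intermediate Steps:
$y{\left(A \right)} = \frac{A}{4}$
$Z{\left(l \right)} = - \frac{l}{4}$ ($Z{\left(l \right)} = \frac{l \left(-1\right)}{4} = \frac{\left(-1\right) l}{4} = - \frac{l}{4}$)
$\frac{1}{4696 + Z{\left(-31 \right)}} = \frac{1}{4696 - - \frac{31}{4}} = \frac{1}{4696 + \frac{31}{4}} = \frac{1}{\frac{18815}{4}} = \frac{4}{18815}$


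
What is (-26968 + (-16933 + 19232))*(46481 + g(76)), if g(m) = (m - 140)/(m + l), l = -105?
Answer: -33254132697/29 ≈ -1.1467e+9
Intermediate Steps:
g(m) = (-140 + m)/(-105 + m) (g(m) = (m - 140)/(m - 105) = (-140 + m)/(-105 + m))
(-26968 + (-16933 + 19232))*(46481 + g(76)) = (-26968 + (-16933 + 19232))*(46481 + (-140 + 76)/(-105 + 76)) = (-26968 + 2299)*(46481 - 64/(-29)) = -24669*(46481 - 1/29*(-64)) = -24669*(46481 + 64/29) = -24669*1348013/29 = -33254132697/29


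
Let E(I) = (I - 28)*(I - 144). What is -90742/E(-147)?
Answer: -90742/50925 ≈ -1.7819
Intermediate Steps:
E(I) = (-144 + I)*(-28 + I) (E(I) = (-28 + I)*(-144 + I) = (-144 + I)*(-28 + I))
-90742/E(-147) = -90742/(4032 + (-147)² - 172*(-147)) = -90742/(4032 + 21609 + 25284) = -90742/50925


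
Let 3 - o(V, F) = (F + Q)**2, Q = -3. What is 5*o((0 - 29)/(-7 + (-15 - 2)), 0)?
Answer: -30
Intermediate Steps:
o(V, F) = 3 - (-3 + F)**2 (o(V, F) = 3 - (F - 3)**2 = 3 - (-3 + F)**2)
5*o((0 - 29)/(-7 + (-15 - 2)), 0) = 5*(3 - (-3 + 0)**2) = 5*(3 - 1*(-3)**2) = 5*(3 - 1*9) = 5*(3 - 9) = 5*(-6) = -30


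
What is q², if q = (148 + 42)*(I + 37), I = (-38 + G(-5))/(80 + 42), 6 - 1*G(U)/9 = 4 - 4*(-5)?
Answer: 167960628900/3721 ≈ 4.5139e+7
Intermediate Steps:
G(U) = -162 (G(U) = 54 - 9*(4 - 4*(-5)) = 54 - 9*(4 + 20) = 54 - 9*24 = 54 - 216 = -162)
I = -100/61 (I = (-38 - 162)/(80 + 42) = -200/122 = -200*1/122 = -100/61 ≈ -1.6393)
q = 409830/61 (q = (148 + 42)*(-100/61 + 37) = 190*(2157/61) = 409830/61 ≈ 6718.5)
q² = (409830/61)² = 167960628900/3721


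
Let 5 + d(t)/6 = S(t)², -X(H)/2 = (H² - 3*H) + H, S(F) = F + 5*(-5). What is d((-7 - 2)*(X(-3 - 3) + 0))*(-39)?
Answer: -164716344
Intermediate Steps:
S(F) = -25 + F (S(F) = F - 25 = -25 + F)
X(H) = -2*H² + 4*H (X(H) = -2*((H² - 3*H) + H) = -2*(H² - 2*H) = -2*H² + 4*H)
d(t) = -30 + 6*(-25 + t)²
d((-7 - 2)*(X(-3 - 3) + 0))*(-39) = (-30 + 6*(-25 + (-7 - 2)*(2*(-3 - 3)*(2 - (-3 - 3)) + 0))²)*(-39) = (-30 + 6*(-25 - 9*(2*(-6)*(2 - 1*(-6)) + 0))²)*(-39) = (-30 + 6*(-25 - 9*(2*(-6)*(2 + 6) + 0))²)*(-39) = (-30 + 6*(-25 - 9*(2*(-6)*8 + 0))²)*(-39) = (-30 + 6*(-25 - 9*(-96 + 0))²)*(-39) = (-30 + 6*(-25 - 9*(-96))²)*(-39) = (-30 + 6*(-25 + 864)²)*(-39) = (-30 + 6*839²)*(-39) = (-30 + 6*703921)*(-39) = (-30 + 4223526)*(-39) = 4223496*(-39) = -164716344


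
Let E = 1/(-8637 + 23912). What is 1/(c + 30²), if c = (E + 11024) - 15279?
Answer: -15275/51247624 ≈ -0.00029806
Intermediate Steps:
E = 1/15275 ≈ 6.5466e-5
c = -64995124/15275 (c = (1/15275 + 11024) - 15279 = 168391601/15275 - 15279 = -64995124/15275 ≈ -4255.0)
1/(c + 30²) = 1/(-64995124/15275 + 30²) = 1/(-64995124/15275 + 900) = 1/(-51247624/15275) = -15275/51247624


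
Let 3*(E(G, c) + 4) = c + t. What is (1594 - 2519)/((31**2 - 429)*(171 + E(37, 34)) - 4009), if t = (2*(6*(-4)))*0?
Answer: -2775/272593 ≈ -0.010180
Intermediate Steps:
t = 0 (t = (2*(-24))*0 = -48*0 = 0)
E(G, c) = -4 + c/3 (E(G, c) = -4 + (c + 0)/3 = -4 + c/3)
(1594 - 2519)/((31**2 - 429)*(171 + E(37, 34)) - 4009) = (1594 - 2519)/((31**2 - 429)*(171 + (-4 + (1/3)*34)) - 4009) = -925/((961 - 429)*(171 + (-4 + 34/3)) - 4009) = -925/(532*(171 + 22/3) - 4009) = -925/(532*(535/3) - 4009) = -925/(284620/3 - 4009) = -925/272593/3 = -925*3/272593 = -2775/272593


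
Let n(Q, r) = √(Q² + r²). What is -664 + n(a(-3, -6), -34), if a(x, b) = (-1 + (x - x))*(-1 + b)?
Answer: -664 + √1205 ≈ -629.29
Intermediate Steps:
a(x, b) = 1 - b (a(x, b) = (-1 + 0)*(-1 + b) = -(-1 + b) = 1 - b)
-664 + n(a(-3, -6), -34) = -664 + √((1 - 1*(-6))² + (-34)²) = -664 + √((1 + 6)² + 1156) = -664 + √(7² + 1156) = -664 + √(49 + 1156) = -664 + √1205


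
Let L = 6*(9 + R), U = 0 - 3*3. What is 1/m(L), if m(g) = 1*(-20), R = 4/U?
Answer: -1/20 ≈ -0.050000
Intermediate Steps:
U = -9 (U = 0 - 9 = -9)
R = -4/9 (R = 4/(-9) = 4*(-⅑) = -4/9 ≈ -0.44444)
L = 154/3 (L = 6*(9 - 4/9) = 6*(77/9) = 154/3 ≈ 51.333)
m(g) = -20
1/m(L) = 1/(-20) = -1/20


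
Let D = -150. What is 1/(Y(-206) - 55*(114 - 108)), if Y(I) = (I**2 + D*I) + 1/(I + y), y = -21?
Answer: 227/16572361 ≈ 1.3697e-5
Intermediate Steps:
Y(I) = I**2 + 1/(-21 + I) - 150*I (Y(I) = (I**2 - 150*I) + 1/(I - 21) = (I**2 - 150*I) + 1/(-21 + I) = I**2 + 1/(-21 + I) - 150*I)
1/(Y(-206) - 55*(114 - 108)) = 1/((1 + (-206)**3 - 171*(-206)**2 + 3150*(-206))/(-21 - 206) - 55*(114 - 108)) = 1/((1 - 8741816 - 171*42436 - 648900)/(-227) - 55*6) = 1/(-(1 - 8741816 - 7256556 - 648900)/227 - 330) = 1/(-1/227*(-16647271) - 330) = 1/(16647271/227 - 330) = 1/(16572361/227) = 227/16572361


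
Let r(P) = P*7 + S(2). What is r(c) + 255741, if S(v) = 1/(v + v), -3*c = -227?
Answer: 3075251/12 ≈ 2.5627e+5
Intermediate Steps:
c = 227/3 (c = -⅓*(-227) = 227/3 ≈ 75.667)
S(v) = 1/(2*v)
r(P) = ¼ + 7*P (r(P) = P*7 + (½)/2 = 7*P + (½)*(½) = 7*P + ¼ = ¼ + 7*P)
r(c) + 255741 = (¼ + 7*(227/3)) + 255741 = (¼ + 1589/3) + 255741 = 6359/12 + 255741 = 3075251/12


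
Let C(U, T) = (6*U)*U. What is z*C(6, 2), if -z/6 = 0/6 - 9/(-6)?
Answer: -1944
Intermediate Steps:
C(U, T) = 6*U**2
z = -9 (z = -6*(0/6 - 9/(-6)) = -6*(0*(1/6) - 9*(-1/6)) = -6*(0 + 3/2) = -6*3/2 = -9)
z*C(6, 2) = -54*6**2 = -54*36 = -9*216 = -1944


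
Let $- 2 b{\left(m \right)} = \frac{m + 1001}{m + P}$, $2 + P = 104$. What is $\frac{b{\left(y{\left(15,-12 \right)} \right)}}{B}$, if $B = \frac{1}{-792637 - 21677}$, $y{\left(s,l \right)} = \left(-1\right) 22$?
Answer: $\frac{398606703}{80} \approx 4.9826 \cdot 10^{6}$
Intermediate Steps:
$P = 102$ ($P = -2 + 104 = 102$)
$y{\left(s,l \right)} = -22$
$b{\left(m \right)} = - \frac{1001 + m}{2 \left(102 + m\right)}$ ($b{\left(m \right)} = - \frac{\left(m + 1001\right) \frac{1}{m + 102}}{2} = - \frac{\left(1001 + m\right) \frac{1}{102 + m}}{2} = - \frac{\frac{1}{102 + m} \left(1001 + m\right)}{2} = - \frac{1001 + m}{2 \left(102 + m\right)}$)
$B = - \frac{1}{814314}$ ($B = \frac{1}{-814314} = - \frac{1}{814314} \approx -1.228 \cdot 10^{-6}$)
$\frac{b{\left(y{\left(15,-12 \right)} \right)}}{B} = \frac{\frac{1}{2} \frac{1}{102 - 22} \left(-1001 - -22\right)}{- \frac{1}{814314}} = \frac{-1001 + 22}{2 \cdot 80} \left(-814314\right) = \frac{1}{2} \cdot \frac{1}{80} \left(-979\right) \left(-814314\right) = \left(- \frac{979}{160}\right) \left(-814314\right) = \frac{398606703}{80}$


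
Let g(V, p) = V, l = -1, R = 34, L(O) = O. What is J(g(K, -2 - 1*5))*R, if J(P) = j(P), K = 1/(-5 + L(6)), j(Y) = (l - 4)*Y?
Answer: -170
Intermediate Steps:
j(Y) = -5*Y (j(Y) = (-1 - 4)*Y = -5*Y)
K = 1 (K = 1/(-5 + 6) = 1/1 = 1)
J(P) = -5*P
J(g(K, -2 - 1*5))*R = -5*1*34 = -5*34 = -170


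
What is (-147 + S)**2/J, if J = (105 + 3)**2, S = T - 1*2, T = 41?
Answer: 1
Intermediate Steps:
S = 39 (S = 41 - 1*2 = 41 - 2 = 39)
J = 11664 (J = 108**2 = 11664)
(-147 + S)**2/J = (-147 + 39)**2/11664 = (-108)**2*(1/11664) = 11664*(1/11664) = 1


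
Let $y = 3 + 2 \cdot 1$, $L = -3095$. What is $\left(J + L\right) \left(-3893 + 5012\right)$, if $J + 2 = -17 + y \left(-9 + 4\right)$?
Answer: $-3512541$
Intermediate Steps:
$y = 5$ ($y = 3 + 2 = 5$)
$J = -44$ ($J = -2 + \left(-17 + 5 \left(-9 + 4\right)\right) = -2 + \left(-17 + 5 \left(-5\right)\right) = -2 - 42 = -44$)
$\left(J + L\right) \left(-3893 + 5012\right) = \left(-44 - 3095\right) \left(-3893 + 5012\right) = \left(-3139\right) 1119 = -3512541$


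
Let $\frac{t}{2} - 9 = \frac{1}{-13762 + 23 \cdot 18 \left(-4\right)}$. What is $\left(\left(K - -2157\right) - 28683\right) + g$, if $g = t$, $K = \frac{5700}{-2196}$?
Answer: $- \frac{37399743434}{1410747} \approx -26511.0$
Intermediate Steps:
$K = - \frac{475}{183}$ ($K = 5700 \left(- \frac{1}{2196}\right) = - \frac{475}{183} \approx -2.5956$)
$t = \frac{138761}{7709}$ ($t = 18 + \frac{2}{-13762 + 23 \cdot 18 \left(-4\right)} = 18 + \frac{2}{-13762 + 414 \left(-4\right)} = 18 + \frac{2}{-13762 - 1656} = 18 + \frac{2}{-15418} = 18 + 2 \left(- \frac{1}{15418}\right) = 18 - \frac{1}{7709} = \frac{138761}{7709} \approx 18.0$)
$g = \frac{138761}{7709} \approx 18.0$
$\left(\left(K - -2157\right) - 28683\right) + g = \left(\left(- \frac{475}{183} - -2157\right) - 28683\right) + \frac{138761}{7709} = \left(\left(- \frac{475}{183} + 2157\right) - 28683\right) + \frac{138761}{7709} = \left(\frac{394256}{183} - 28683\right) + \frac{138761}{7709} = - \frac{4854733}{183} + \frac{138761}{7709} = - \frac{37399743434}{1410747}$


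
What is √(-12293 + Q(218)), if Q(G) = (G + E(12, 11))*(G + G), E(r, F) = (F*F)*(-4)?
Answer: I*√128269 ≈ 358.15*I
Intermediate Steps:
E(r, F) = -4*F² (E(r, F) = F²*(-4) = -4*F²)
Q(G) = 2*G*(-484 + G) (Q(G) = (G - 4*11²)*(G + G) = (G - 4*121)*(2*G) = (G - 484)*(2*G) = (-484 + G)*(2*G) = 2*G*(-484 + G))
√(-12293 + Q(218)) = √(-12293 + 2*218*(-484 + 218)) = √(-12293 + 2*218*(-266)) = √(-12293 - 115976) = √(-128269) = I*√128269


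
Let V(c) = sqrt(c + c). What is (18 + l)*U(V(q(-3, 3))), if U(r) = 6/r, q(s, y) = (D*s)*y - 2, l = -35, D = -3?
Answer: -51*sqrt(2)/5 ≈ -14.425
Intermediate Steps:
q(s, y) = -2 - 3*s*y (q(s, y) = (-3*s)*y - 2 = -3*s*y - 2 = -2 - 3*s*y)
V(c) = sqrt(2)*sqrt(c) (V(c) = sqrt(2*c) = sqrt(2)*sqrt(c))
(18 + l)*U(V(q(-3, 3))) = (18 - 35)*(6/((sqrt(2)*sqrt(-2 - 3*(-3)*3)))) = -102/(sqrt(2)*sqrt(-2 + 27)) = -102/(sqrt(2)*sqrt(25)) = -102/(sqrt(2)*5) = -102/(5*sqrt(2)) = -102*sqrt(2)/10 = -51*sqrt(2)/5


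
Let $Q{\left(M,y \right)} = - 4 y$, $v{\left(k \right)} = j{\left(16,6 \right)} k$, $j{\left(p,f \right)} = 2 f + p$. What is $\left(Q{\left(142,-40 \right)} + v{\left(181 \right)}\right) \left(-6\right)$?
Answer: $-31368$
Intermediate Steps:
$j{\left(p,f \right)} = p + 2 f$
$v{\left(k \right)} = 28 k$ ($v{\left(k \right)} = \left(16 + 2 \cdot 6\right) k = \left(16 + 12\right) k = 28 k$)
$\left(Q{\left(142,-40 \right)} + v{\left(181 \right)}\right) \left(-6\right) = \left(\left(-4\right) \left(-40\right) + 28 \cdot 181\right) \left(-6\right) = \left(160 + 5068\right) \left(-6\right) = 5228 \left(-6\right) = -31368$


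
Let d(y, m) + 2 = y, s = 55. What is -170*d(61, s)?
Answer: -10030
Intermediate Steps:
d(y, m) = -2 + y
-170*d(61, s) = -170*(-2 + 61) = -170*59 = -10030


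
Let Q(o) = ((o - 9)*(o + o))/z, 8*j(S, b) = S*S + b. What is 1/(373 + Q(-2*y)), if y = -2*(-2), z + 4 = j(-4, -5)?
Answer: 21/5657 ≈ 0.0037122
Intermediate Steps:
j(S, b) = b/8 + S**2/8 (j(S, b) = (S*S + b)/8 = (S**2 + b)/8 = (b + S**2)/8 = b/8 + S**2/8)
z = -21/8 (z = -4 + ((1/8)*(-5) + (1/8)*(-4)**2) = -4 + (-5/8 + (1/8)*16) = -4 + (-5/8 + 2) = -4 + 11/8 = -21/8 ≈ -2.6250)
y = 4
Q(o) = -16*o*(-9 + o)/21 (Q(o) = ((o - 9)*(o + o))/(-21/8) = ((-9 + o)*(2*o))*(-8/21) = (2*o*(-9 + o))*(-8/21) = -16*o*(-9 + o)/21)
1/(373 + Q(-2*y)) = 1/(373 + 16*(-2*4)*(9 - (-2)*4)/21) = 1/(373 + (16/21)*(-8)*(9 - 1*(-8))) = 1/(373 + (16/21)*(-8)*(9 + 8)) = 1/(373 + (16/21)*(-8)*17) = 1/(373 - 2176/21) = 1/(5657/21) = 21/5657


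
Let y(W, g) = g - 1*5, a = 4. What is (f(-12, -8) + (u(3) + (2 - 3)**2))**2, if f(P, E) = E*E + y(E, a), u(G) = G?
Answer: 4489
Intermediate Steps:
y(W, g) = -5 + g (y(W, g) = g - 5 = -5 + g)
f(P, E) = -1 + E**2 (f(P, E) = E*E + (-5 + 4) = E**2 - 1 = -1 + E**2)
(f(-12, -8) + (u(3) + (2 - 3)**2))**2 = ((-1 + (-8)**2) + (3 + (2 - 3)**2))**2 = ((-1 + 64) + (3 + (-1)**2))**2 = (63 + (3 + 1))**2 = (63 + 4)**2 = 67**2 = 4489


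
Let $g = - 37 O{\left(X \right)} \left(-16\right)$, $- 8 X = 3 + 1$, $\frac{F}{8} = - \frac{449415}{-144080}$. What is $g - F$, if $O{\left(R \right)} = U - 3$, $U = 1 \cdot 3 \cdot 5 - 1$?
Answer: $\frac{23366341}{3602} \approx 6487.0$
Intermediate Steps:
$F = \frac{89883}{3602}$ ($F = 8 \left(- \frac{449415}{-144080}\right) = 8 \left(\left(-449415\right) \left(- \frac{1}{144080}\right)\right) = 8 \cdot \frac{89883}{28816} = \frac{89883}{3602} \approx 24.954$)
$X = - \frac{1}{2}$ ($X = - \frac{3 + 1}{8} = \left(- \frac{1}{8}\right) 4 = - \frac{1}{2} \approx -0.5$)
$U = 14$ ($U = 1 \cdot 15 - 1 = 15 - 1 = 14$)
$O{\left(R \right)} = 11$ ($O{\left(R \right)} = 14 - 3 = 11$)
$g = 6512$ ($g = \left(-37\right) 11 \left(-16\right) = \left(-407\right) \left(-16\right) = 6512$)
$g - F = 6512 - \frac{89883}{3602} = \frac{23366341}{3602}$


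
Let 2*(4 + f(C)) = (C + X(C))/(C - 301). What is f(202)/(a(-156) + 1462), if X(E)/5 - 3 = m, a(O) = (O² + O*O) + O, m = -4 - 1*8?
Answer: -949/9895644 ≈ -9.5901e-5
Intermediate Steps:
m = -12 (m = -4 - 8 = -12)
a(O) = O + 2*O² (a(O) = (O² + O²) + O = 2*O² + O = O + 2*O²)
X(E) = -45 (X(E) = 15 + 5*(-12) = 15 - 60 = -45)
f(C) = -4 + (-45 + C)/(2*(-301 + C)) (f(C) = -4 + ((C - 45)/(C - 301))/2 = -4 + ((-45 + C)/(-301 + C))/2 = -4 + (-45 + C)/(2*(-301 + C)))
f(202)/(a(-156) + 1462) = ((2363 - 7*202)/(2*(-301 + 202)))/(-156*(1 + 2*(-156)) + 1462) = ((½)*(2363 - 1414)/(-99))/(-156*(1 - 312) + 1462) = ((½)*(-1/99)*949)/(-156*(-311) + 1462) = -949/(198*(48516 + 1462)) = -949/198/49978 = -949/198*1/49978 = -949/9895644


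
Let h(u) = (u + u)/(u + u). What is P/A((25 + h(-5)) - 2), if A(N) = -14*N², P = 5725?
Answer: -5725/8064 ≈ -0.70995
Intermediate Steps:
h(u) = 1 (h(u) = (2*u)/((2*u)) = (2*u)*(1/(2*u)) = 1)
P/A((25 + h(-5)) - 2) = 5725/((-14*((25 + 1) - 2)²)) = 5725/((-14*(26 - 2)²)) = 5725/((-14*24²)) = 5725/((-14*576)) = 5725/(-8064) = 5725*(-1/8064) = -5725/8064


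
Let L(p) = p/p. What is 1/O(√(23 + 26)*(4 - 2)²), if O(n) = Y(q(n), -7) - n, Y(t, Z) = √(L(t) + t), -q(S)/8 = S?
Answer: -28/1007 - I*√223/1007 ≈ -0.027805 - 0.014829*I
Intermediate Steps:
L(p) = 1
q(S) = -8*S
Y(t, Z) = √(1 + t)
O(n) = √(1 - 8*n) - n
1/O(√(23 + 26)*(4 - 2)²) = 1/(√(1 - 8*√(23 + 26)*(4 - 2)²) - √(23 + 26)*(4 - 2)²) = 1/(√(1 - 8*√49*2²) - √49*2²) = 1/(√(1 - 56*4) - 7*4) = 1/(√(1 - 8*28) - 1*28) = 1/(√(1 - 224) - 28) = 1/(√(-223) - 28) = 1/(I*√223 - 28) = 1/(-28 + I*√223)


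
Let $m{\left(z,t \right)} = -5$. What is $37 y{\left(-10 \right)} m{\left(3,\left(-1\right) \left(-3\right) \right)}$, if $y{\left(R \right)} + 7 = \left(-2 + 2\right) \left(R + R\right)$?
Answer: $1295$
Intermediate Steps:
$y{\left(R \right)} = -7$ ($y{\left(R \right)} = -7 + \left(-2 + 2\right) \left(R + R\right) = -7 + 0 \cdot 2 R = -7 + 0 = -7$)
$37 y{\left(-10 \right)} m{\left(3,\left(-1\right) \left(-3\right) \right)} = 37 \left(-7\right) \left(-5\right) = \left(-259\right) \left(-5\right) = 1295$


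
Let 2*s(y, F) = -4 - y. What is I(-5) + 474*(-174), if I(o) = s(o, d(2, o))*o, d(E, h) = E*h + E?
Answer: -164957/2 ≈ -82479.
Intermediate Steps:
d(E, h) = E + E*h
s(y, F) = -2 - y/2 (s(y, F) = (-4 - y)/2 = -2 - y/2)
I(o) = o*(-2 - o/2) (I(o) = (-2 - o/2)*o = o*(-2 - o/2))
I(-5) + 474*(-174) = -½*(-5)*(4 - 5) + 474*(-174) = -½*(-5)*(-1) - 82476 = -5/2 - 82476 = -164957/2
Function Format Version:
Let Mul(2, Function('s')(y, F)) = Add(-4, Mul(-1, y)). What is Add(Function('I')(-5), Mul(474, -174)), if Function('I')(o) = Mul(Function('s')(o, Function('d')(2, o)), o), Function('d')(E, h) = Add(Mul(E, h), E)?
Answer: Rational(-164957, 2) ≈ -82479.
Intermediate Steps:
Function('d')(E, h) = Add(E, Mul(E, h))
Function('s')(y, F) = Add(-2, Mul(Rational(-1, 2), y)) (Function('s')(y, F) = Mul(Rational(1, 2), Add(-4, Mul(-1, y))) = Add(-2, Mul(Rational(-1, 2), y)))
Function('I')(o) = Mul(o, Add(-2, Mul(Rational(-1, 2), o))) (Function('I')(o) = Mul(Add(-2, Mul(Rational(-1, 2), o)), o) = Mul(o, Add(-2, Mul(Rational(-1, 2), o))))
Add(Function('I')(-5), Mul(474, -174)) = Add(Mul(Rational(-1, 2), -5, Add(4, -5)), Mul(474, -174)) = Add(Mul(Rational(-1, 2), -5, -1), -82476) = Add(Rational(-5, 2), -82476) = Rational(-164957, 2)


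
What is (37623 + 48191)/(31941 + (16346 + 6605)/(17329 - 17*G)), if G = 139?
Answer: 1284292324/478051957 ≈ 2.6865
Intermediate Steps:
(37623 + 48191)/(31941 + (16346 + 6605)/(17329 - 17*G)) = (37623 + 48191)/(31941 + (16346 + 6605)/(17329 - 17*139)) = 85814/(31941 + 22951/(17329 - 2363)) = 85814/(31941 + 22951/14966) = 85814/(478051957/14966) = 85814*(14966/478051957) = 1284292324/478051957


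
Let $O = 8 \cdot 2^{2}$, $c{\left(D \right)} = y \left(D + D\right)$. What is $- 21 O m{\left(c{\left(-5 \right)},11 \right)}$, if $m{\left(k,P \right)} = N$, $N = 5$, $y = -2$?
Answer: $-3360$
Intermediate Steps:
$c{\left(D \right)} = - 4 D$ ($c{\left(D \right)} = - 2 \left(D + D\right) = - 2 \cdot 2 D = - 4 D$)
$m{\left(k,P \right)} = 5$
$O = 32$ ($O = 8 \cdot 4 = 32$)
$- 21 O m{\left(c{\left(-5 \right)},11 \right)} = \left(-21\right) 32 \cdot 5 = \left(-672\right) 5 = -3360$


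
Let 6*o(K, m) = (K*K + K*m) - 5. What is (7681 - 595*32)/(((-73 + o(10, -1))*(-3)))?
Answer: -22718/353 ≈ -64.357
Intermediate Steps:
o(K, m) = -⅚ + K²/6 + K*m/6 (o(K, m) = ((K*K + K*m) - 5)/6 = ((K² + K*m) - 5)/6 = (-5 + K² + K*m)/6 = -⅚ + K²/6 + K*m/6)
(7681 - 595*32)/(((-73 + o(10, -1))*(-3))) = (7681 - 595*32)/(((-73 + (-⅚ + (⅙)*10² + (⅙)*10*(-1)))*(-3))) = (7681 - 19040)/(((-73 + (-⅚ + (⅙)*100 - 5/3))*(-3))) = -11359*(-1/(3*(-73 + (-⅚ + 50/3 - 5/3)))) = -11359*(-1/(3*(-73 + 85/6))) = -11359/((-353/6*(-3))) = -11359/353/2 = -11359*2/353 = -22718/353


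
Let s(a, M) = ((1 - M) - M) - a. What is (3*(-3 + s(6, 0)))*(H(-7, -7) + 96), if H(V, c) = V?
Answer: -2136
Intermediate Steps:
s(a, M) = 1 - a - 2*M (s(a, M) = (1 - 2*M) - a = 1 - a - 2*M)
(3*(-3 + s(6, 0)))*(H(-7, -7) + 96) = (3*(-3 + (1 - 1*6 - 2*0)))*(-7 + 96) = (3*(-3 + (1 - 6 + 0)))*89 = (3*(-3 - 5))*89 = (3*(-8))*89 = -24*89 = -2136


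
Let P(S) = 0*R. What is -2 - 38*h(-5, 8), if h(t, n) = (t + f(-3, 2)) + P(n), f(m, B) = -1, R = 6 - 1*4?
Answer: 226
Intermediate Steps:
R = 2 (R = 6 - 4 = 2)
P(S) = 0 (P(S) = 0*2 = 0)
h(t, n) = -1 + t (h(t, n) = (t - 1) + 0 = (-1 + t) + 0 = -1 + t)
-2 - 38*h(-5, 8) = -2 - 38*(-1 - 5) = -2 - 38*(-6) = -2 + 228 = 226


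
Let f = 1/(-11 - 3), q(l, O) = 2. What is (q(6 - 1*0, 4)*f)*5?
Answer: -5/7 ≈ -0.71429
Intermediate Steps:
f = -1/14 (f = 1/(-14) = -1/14 ≈ -0.071429)
(q(6 - 1*0, 4)*f)*5 = (2*(-1/14))*5 = -⅐*5 = -5/7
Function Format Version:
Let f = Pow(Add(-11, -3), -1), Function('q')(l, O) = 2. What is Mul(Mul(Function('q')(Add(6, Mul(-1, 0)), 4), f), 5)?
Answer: Rational(-5, 7) ≈ -0.71429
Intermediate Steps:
f = Rational(-1, 14) (f = Pow(-14, -1) = Rational(-1, 14) ≈ -0.071429)
Mul(Mul(Function('q')(Add(6, Mul(-1, 0)), 4), f), 5) = Mul(Mul(2, Rational(-1, 14)), 5) = Mul(Rational(-1, 7), 5) = Rational(-5, 7)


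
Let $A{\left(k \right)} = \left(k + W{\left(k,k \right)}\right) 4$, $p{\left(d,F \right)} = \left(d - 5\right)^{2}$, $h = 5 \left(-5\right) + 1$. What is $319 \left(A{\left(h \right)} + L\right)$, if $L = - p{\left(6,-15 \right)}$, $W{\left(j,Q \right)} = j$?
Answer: $-61567$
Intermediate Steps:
$h = -24$ ($h = -25 + 1 = -24$)
$p{\left(d,F \right)} = \left(-5 + d\right)^{2}$
$A{\left(k \right)} = 8 k$ ($A{\left(k \right)} = \left(k + k\right) 4 = 2 k 4 = 8 k$)
$L = -1$ ($L = - \left(-5 + 6\right)^{2} = - 1^{2} = \left(-1\right) 1 = -1$)
$319 \left(A{\left(h \right)} + L\right) = 319 \left(8 \left(-24\right) - 1\right) = 319 \left(-192 - 1\right) = 319 \left(-193\right) = -61567$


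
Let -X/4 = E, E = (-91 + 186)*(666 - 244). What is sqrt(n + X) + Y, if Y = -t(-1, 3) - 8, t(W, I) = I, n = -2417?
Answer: -11 + I*sqrt(162777) ≈ -11.0 + 403.46*I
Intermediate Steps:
E = 40090 (E = 95*422 = 40090)
X = -160360 (X = -4*40090 = -160360)
Y = -11 (Y = -1*3 - 8 = -3 - 8 = -11)
sqrt(n + X) + Y = sqrt(-2417 - 160360) - 11 = sqrt(-162777) - 11 = I*sqrt(162777) - 11 = -11 + I*sqrt(162777)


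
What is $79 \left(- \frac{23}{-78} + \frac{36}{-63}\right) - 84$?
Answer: $- \frac{57793}{546} \approx -105.85$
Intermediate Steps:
$79 \left(- \frac{23}{-78} + \frac{36}{-63}\right) - 84 = 79 \left(\left(-23\right) \left(- \frac{1}{78}\right) + 36 \left(- \frac{1}{63}\right)\right) - 84 = 79 \left(\frac{23}{78} - \frac{4}{7}\right) - 84 = 79 \left(- \frac{151}{546}\right) - 84 = - \frac{11929}{546} - 84 = - \frac{57793}{546}$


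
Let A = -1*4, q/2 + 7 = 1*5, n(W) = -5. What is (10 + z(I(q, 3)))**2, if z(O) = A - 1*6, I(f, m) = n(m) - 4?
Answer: 0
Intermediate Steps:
q = -4 (q = -14 + 2*(1*5) = -14 + 2*5 = -14 + 10 = -4)
I(f, m) = -9 (I(f, m) = -5 - 4 = -9)
A = -4
z(O) = -10 (z(O) = -4 - 1*6 = -4 - 6 = -10)
(10 + z(I(q, 3)))**2 = (10 - 10)**2 = 0**2 = 0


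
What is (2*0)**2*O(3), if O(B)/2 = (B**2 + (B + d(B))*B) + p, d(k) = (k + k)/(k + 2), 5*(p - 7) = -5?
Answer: 0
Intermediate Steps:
p = 6 (p = 7 + (1/5)*(-5) = 7 - 1 = 6)
d(k) = 2*k/(2 + k) (d(k) = (2*k)/(2 + k) = 2*k/(2 + k))
O(B) = 12 + 2*B**2 + 2*B*(B + 2*B/(2 + B)) (O(B) = 2*((B**2 + (B + 2*B/(2 + B))*B) + 6) = 2*((B**2 + B*(B + 2*B/(2 + B))) + 6) = 2*(6 + B**2 + B*(B + 2*B/(2 + B))) = 12 + 2*B**2 + 2*B*(B + 2*B/(2 + B)))
(2*0)**2*O(3) = (2*0)**2*(4*(3**2 + (2 + 3)*(3 + 3**2))/(2 + 3)) = 0**2*(4*(9 + 5*(3 + 9))/5) = 0*(4*(1/5)*(9 + 5*12)) = 0*(4*(1/5)*(9 + 60)) = 0*(4*(1/5)*69) = 0*(276/5) = 0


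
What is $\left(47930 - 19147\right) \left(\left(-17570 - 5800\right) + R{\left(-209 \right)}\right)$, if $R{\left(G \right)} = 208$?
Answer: $-666671846$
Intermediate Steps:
$\left(47930 - 19147\right) \left(\left(-17570 - 5800\right) + R{\left(-209 \right)}\right) = \left(47930 - 19147\right) \left(\left(-17570 - 5800\right) + 208\right) = 28783 \left(-23370 + 208\right) = 28783 \left(-23162\right) = -666671846$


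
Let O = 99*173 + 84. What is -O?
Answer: -17211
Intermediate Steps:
O = 17211 (O = 17127 + 84 = 17211)
-O = -1*17211 = -17211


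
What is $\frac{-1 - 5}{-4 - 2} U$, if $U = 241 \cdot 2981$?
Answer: $718421$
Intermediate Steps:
$U = 718421$
$\frac{-1 - 5}{-4 - 2} U = \frac{-1 - 5}{-4 - 2} \cdot 718421 = - \frac{6}{-6} \cdot 718421 = \left(-6\right) \left(- \frac{1}{6}\right) 718421 = 1 \cdot 718421 = 718421$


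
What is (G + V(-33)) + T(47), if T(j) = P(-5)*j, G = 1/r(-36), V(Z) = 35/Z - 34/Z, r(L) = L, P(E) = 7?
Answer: 130261/396 ≈ 328.94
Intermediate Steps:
V(Z) = 1/Z
G = -1/36 (G = 1/(-36) = -1/36 ≈ -0.027778)
T(j) = 7*j
(G + V(-33)) + T(47) = (-1/36 + 1/(-33)) + 7*47 = (-1/36 - 1/33) + 329 = -23/396 + 329 = 130261/396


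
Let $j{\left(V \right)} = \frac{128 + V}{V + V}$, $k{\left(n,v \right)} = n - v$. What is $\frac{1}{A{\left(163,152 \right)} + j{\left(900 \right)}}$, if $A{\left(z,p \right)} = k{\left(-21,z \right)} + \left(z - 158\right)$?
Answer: $- \frac{450}{80293} \approx -0.0056045$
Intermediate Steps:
$j{\left(V \right)} = \frac{128 + V}{2 V}$
$A{\left(z,p \right)} = -179$ ($A{\left(z,p \right)} = \left(-21 - z\right) + \left(z - 158\right) = \left(-21 - z\right) + \left(-158 + z\right) = -179$)
$\frac{1}{A{\left(163,152 \right)} + j{\left(900 \right)}} = \frac{1}{-179 + \frac{128 + 900}{2 \cdot 900}} = \frac{1}{-179 + \frac{1}{2} \cdot \frac{1}{900} \cdot 1028} = \frac{1}{-179 + \frac{257}{450}} = \frac{1}{- \frac{80293}{450}} = - \frac{450}{80293}$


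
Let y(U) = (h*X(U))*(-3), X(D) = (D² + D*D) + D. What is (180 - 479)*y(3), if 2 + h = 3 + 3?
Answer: 75348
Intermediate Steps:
h = 4 (h = -2 + (3 + 3) = -2 + 6 = 4)
X(D) = D + 2*D² (X(D) = (D² + D²) + D = 2*D² + D = D + 2*D²)
y(U) = -12*U*(1 + 2*U) (y(U) = (4*(U*(1 + 2*U)))*(-3) = (4*U*(1 + 2*U))*(-3) = -12*U*(1 + 2*U))
(180 - 479)*y(3) = (180 - 479)*(-12*3*(1 + 2*3)) = -(-3588)*3*(1 + 6) = -(-3588)*3*7 = -299*(-252) = 75348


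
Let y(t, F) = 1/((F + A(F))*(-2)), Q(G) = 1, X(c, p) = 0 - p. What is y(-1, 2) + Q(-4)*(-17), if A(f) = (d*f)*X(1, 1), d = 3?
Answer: -135/8 ≈ -16.875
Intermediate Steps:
X(c, p) = -p
A(f) = -3*f (A(f) = (3*f)*(-1*1) = (3*f)*(-1) = -3*f)
y(t, F) = 1/(4*F) (y(t, F) = 1/((F - 3*F)*(-2)) = -½/(-2*F) = -1/(2*F)*(-½) = 1/(4*F))
y(-1, 2) + Q(-4)*(-17) = (¼)/2 + 1*(-17) = (¼)*(½) - 17 = ⅛ - 17 = -135/8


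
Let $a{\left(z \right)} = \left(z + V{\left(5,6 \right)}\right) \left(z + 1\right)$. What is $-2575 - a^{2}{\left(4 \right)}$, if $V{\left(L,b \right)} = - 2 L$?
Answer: $-3475$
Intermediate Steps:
$a{\left(z \right)} = \left(1 + z\right) \left(-10 + z\right)$ ($a{\left(z \right)} = \left(z - 10\right) \left(z + 1\right) = \left(z - 10\right) \left(1 + z\right) = \left(-10 + z\right) \left(1 + z\right) = \left(1 + z\right) \left(-10 + z\right)$)
$-2575 - a^{2}{\left(4 \right)} = -2575 - \left(-10 + 4^{2} - 36\right)^{2} = -2575 - \left(-10 + 16 - 36\right)^{2} = -2575 - \left(-30\right)^{2} = -2575 - 900 = -3475$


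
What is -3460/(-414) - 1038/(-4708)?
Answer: 4179853/487278 ≈ 8.5780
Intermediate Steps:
-3460/(-414) - 1038/(-4708) = -3460*(-1/414) - 1038*(-1/4708) = 1730/207 + 519/2354 = 4179853/487278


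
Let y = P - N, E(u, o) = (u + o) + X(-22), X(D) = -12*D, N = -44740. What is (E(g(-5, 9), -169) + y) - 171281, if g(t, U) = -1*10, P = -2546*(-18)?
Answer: -80628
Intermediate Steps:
P = 45828
g(t, U) = -10
E(u, o) = 264 + o + u (E(u, o) = (u + o) - 12*(-22) = (o + u) + 264 = 264 + o + u)
y = 90568 (y = 45828 - 1*(-44740) = 45828 + 44740 = 90568)
(E(g(-5, 9), -169) + y) - 171281 = ((264 - 169 - 10) + 90568) - 171281 = (85 + 90568) - 171281 = 90653 - 171281 = -80628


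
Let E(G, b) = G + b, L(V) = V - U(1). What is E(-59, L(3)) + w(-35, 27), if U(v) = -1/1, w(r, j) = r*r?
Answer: 1170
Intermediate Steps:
w(r, j) = r²
U(v) = -1 (U(v) = -1*1 = -1)
L(V) = 1 + V (L(V) = V - 1*(-1) = V + 1 = 1 + V)
E(-59, L(3)) + w(-35, 27) = (-59 + (1 + 3)) + (-35)² = (-59 + 4) + 1225 = -55 + 1225 = 1170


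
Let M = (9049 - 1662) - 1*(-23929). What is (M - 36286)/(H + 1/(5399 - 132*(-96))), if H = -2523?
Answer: 44906435/22796566 ≈ 1.9699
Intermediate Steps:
M = 31316 (M = 7387 + 23929 = 31316)
(M - 36286)/(H + 1/(5399 - 132*(-96))) = (31316 - 36286)/(-2523 + 1/(5399 - 132*(-96))) = -4970/(-2523 + 1/(5399 + 12672)) = -4970/(-2523 + 1/18071) = -4970/(-45593132/18071) = -4970*(-18071/45593132) = 44906435/22796566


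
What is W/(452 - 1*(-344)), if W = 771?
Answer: 771/796 ≈ 0.96859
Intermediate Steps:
W/(452 - 1*(-344)) = 771/(452 - 1*(-344)) = 771/(452 + 344) = 771/796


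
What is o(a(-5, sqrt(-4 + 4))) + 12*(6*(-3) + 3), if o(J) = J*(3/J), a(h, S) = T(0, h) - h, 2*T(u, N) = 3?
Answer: -177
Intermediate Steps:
T(u, N) = 3/2 (T(u, N) = (1/2)*3 = 3/2)
a(h, S) = 3/2 - h
o(J) = 3
o(a(-5, sqrt(-4 + 4))) + 12*(6*(-3) + 3) = 3 + 12*(6*(-3) + 3) = 3 + 12*(-18 + 3) = 3 + 12*(-15) = 3 - 180 = -177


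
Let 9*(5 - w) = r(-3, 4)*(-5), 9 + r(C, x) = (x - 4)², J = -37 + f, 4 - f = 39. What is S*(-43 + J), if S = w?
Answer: 0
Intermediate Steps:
f = -35 (f = 4 - 1*39 = 4 - 39 = -35)
J = -72 (J = -37 - 35 = -72)
r(C, x) = -9 + (-4 + x)² (r(C, x) = -9 + (x - 4)² = -9 + (-4 + x)²)
w = 0 (w = 5 - (-9 + (-4 + 4)²)*(-5)/9 = 5 - (-9 + 0²)*(-5)/9 = 5 - (-9 + 0)*(-5)/9 = 5 - (-1)*(-5) = 5 - ⅑*45 = 5 - 5 = 0)
S = 0
S*(-43 + J) = 0*(-43 - 72) = 0*(-115) = 0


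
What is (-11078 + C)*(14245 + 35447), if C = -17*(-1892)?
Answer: 1047805512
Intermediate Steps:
C = 32164
(-11078 + C)*(14245 + 35447) = (-11078 + 32164)*(14245 + 35447) = 21086*49692 = 1047805512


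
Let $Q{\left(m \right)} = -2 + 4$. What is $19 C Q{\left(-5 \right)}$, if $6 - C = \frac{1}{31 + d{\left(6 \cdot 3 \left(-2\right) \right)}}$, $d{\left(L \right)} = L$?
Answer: $\frac{1178}{5} \approx 235.6$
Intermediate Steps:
$Q{\left(m \right)} = 2$
$C = \frac{31}{5}$ ($C = 6 - \frac{1}{31 + 6 \cdot 3 \left(-2\right)} = 6 - \frac{1}{31 + 18 \left(-2\right)} = 6 - \frac{1}{31 - 36} = 6 - \frac{1}{-5} = 6 - - \frac{1}{5} = 6 + \frac{1}{5} = \frac{31}{5} \approx 6.2$)
$19 C Q{\left(-5 \right)} = 19 \cdot \frac{31}{5} \cdot 2 = \frac{589}{5} \cdot 2 = \frac{1178}{5}$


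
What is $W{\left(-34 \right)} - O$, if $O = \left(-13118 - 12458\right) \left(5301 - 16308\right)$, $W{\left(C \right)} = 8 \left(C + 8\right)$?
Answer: $-281515240$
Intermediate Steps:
$W{\left(C \right)} = 64 + 8 C$ ($W{\left(C \right)} = 8 \left(8 + C\right) = 64 + 8 C$)
$O = 281515032$ ($O = \left(-25576\right) \left(-11007\right) = 281515032$)
$W{\left(-34 \right)} - O = \left(64 + 8 \left(-34\right)\right) - 281515032 = \left(64 - 272\right) - 281515032 = -208 - 281515032 = -281515240$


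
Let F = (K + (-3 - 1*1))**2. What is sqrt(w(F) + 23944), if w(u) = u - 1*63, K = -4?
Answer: sqrt(23945) ≈ 154.74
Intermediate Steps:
F = 64 (F = (-4 + (-3 - 1*1))**2 = (-4 + (-3 - 1))**2 = (-4 - 4)**2 = (-8)**2 = 64)
w(u) = -63 + u (w(u) = u - 63 = -63 + u)
sqrt(w(F) + 23944) = sqrt((-63 + 64) + 23944) = sqrt(1 + 23944) = sqrt(23945)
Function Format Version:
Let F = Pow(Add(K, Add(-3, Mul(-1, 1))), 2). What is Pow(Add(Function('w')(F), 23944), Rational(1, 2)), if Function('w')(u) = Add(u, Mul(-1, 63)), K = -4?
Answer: Pow(23945, Rational(1, 2)) ≈ 154.74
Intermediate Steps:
F = 64 (F = Pow(Add(-4, Add(-3, Mul(-1, 1))), 2) = Pow(Add(-4, Add(-3, -1)), 2) = Pow(Add(-4, -4), 2) = Pow(-8, 2) = 64)
Function('w')(u) = Add(-63, u) (Function('w')(u) = Add(u, -63) = Add(-63, u))
Pow(Add(Function('w')(F), 23944), Rational(1, 2)) = Pow(Add(Add(-63, 64), 23944), Rational(1, 2)) = Pow(Add(1, 23944), Rational(1, 2)) = Pow(23945, Rational(1, 2))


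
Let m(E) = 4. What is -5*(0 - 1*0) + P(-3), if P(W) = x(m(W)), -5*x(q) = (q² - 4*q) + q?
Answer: -⅘ ≈ -0.80000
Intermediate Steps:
x(q) = -q²/5 + 3*q/5 (x(q) = -((q² - 4*q) + q)/5 = -(q² - 3*q)/5 = -q²/5 + 3*q/5)
P(W) = -⅘ (P(W) = (⅕)*4*(3 - 1*4) = (⅕)*4*(3 - 4) = (⅕)*4*(-1) = -⅘)
-5*(0 - 1*0) + P(-3) = -5*(0 - 1*0) - ⅘ = -5*(0 + 0) - ⅘ = -5*0 - ⅘ = 0 - ⅘ = -⅘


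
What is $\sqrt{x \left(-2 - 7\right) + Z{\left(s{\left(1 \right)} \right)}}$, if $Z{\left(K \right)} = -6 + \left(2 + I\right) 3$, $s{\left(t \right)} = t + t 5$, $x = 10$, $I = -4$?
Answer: $i \sqrt{102} \approx 10.1 i$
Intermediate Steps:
$s{\left(t \right)} = 6 t$ ($s{\left(t \right)} = t + 5 t = 6 t$)
$Z{\left(K \right)} = -12$ ($Z{\left(K \right)} = -6 + \left(2 - 4\right) 3 = -6 - 6 = -12$)
$\sqrt{x \left(-2 - 7\right) + Z{\left(s{\left(1 \right)} \right)}} = \sqrt{10 \left(-2 - 7\right) - 12} = \sqrt{10 \left(-9\right) - 12} = \sqrt{-90 - 12} = \sqrt{-102} = i \sqrt{102}$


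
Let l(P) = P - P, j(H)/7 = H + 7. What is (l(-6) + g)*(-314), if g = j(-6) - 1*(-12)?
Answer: -5966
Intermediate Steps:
j(H) = 49 + 7*H (j(H) = 7*(H + 7) = 7*(7 + H) = 49 + 7*H)
g = 19 (g = (49 + 7*(-6)) - 1*(-12) = (49 - 42) + 12 = 7 + 12 = 19)
l(P) = 0
(l(-6) + g)*(-314) = (0 + 19)*(-314) = 19*(-314) = -5966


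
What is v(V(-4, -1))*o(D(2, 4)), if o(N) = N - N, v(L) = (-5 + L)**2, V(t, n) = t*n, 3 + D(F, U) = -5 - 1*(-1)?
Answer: 0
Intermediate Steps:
D(F, U) = -7 (D(F, U) = -3 + (-5 - 1*(-1)) = -3 + (-5 + 1) = -3 - 4 = -7)
V(t, n) = n*t
o(N) = 0
v(V(-4, -1))*o(D(2, 4)) = (-5 - 1*(-4))**2*0 = (-5 + 4)**2*0 = (-1)**2*0 = 1*0 = 0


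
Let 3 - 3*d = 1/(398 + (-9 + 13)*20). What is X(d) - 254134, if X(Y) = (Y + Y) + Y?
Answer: -121474619/478 ≈ -2.5413e+5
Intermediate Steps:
d = 1433/1434 (d = 1 - 1/(3*(398 + (-9 + 13)*20)) = 1 - 1/(3*(398 + 4*20)) = 1 - 1/(3*(398 + 80)) = 1 - ⅓/478 = 1 - ⅓*1/478 = 1 - 1/1434 = 1433/1434 ≈ 0.99930)
X(Y) = 3*Y (X(Y) = 2*Y + Y = 3*Y)
X(d) - 254134 = 3*(1433/1434) - 254134 = 1433/478 - 254134 = -121474619/478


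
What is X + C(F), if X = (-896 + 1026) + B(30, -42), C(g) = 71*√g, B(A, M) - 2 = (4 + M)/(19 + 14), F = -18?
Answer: 4318/33 + 213*I*√2 ≈ 130.85 + 301.23*I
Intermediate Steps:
B(A, M) = 70/33 + M/33 (B(A, M) = 2 + (4 + M)/(19 + 14) = 2 + (4 + M)/33 = 2 + (4 + M)*(1/33) = 2 + (4/33 + M/33) = 70/33 + M/33)
X = 4318/33 (X = (-896 + 1026) + (70/33 + (1/33)*(-42)) = 130 + (70/33 - 14/11) = 130 + 28/33 = 4318/33 ≈ 130.85)
X + C(F) = 4318/33 + 71*√(-18) = 4318/33 + 71*(3*I*√2) = 4318/33 + 213*I*√2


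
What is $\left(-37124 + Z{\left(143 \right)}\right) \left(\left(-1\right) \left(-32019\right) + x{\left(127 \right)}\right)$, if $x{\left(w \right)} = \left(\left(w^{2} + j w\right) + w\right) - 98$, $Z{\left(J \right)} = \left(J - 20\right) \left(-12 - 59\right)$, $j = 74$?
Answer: $-2640216775$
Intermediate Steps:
$Z{\left(J \right)} = 1420 - 71 J$ ($Z{\left(J \right)} = \left(-20 + J\right) \left(-71\right) = 1420 - 71 J$)
$x{\left(w \right)} = -98 + w^{2} + 75 w$ ($x{\left(w \right)} = \left(\left(w^{2} + 74 w\right) + w\right) - 98 = \left(w^{2} + 75 w\right) - 98 = -98 + w^{2} + 75 w$)
$\left(-37124 + Z{\left(143 \right)}\right) \left(\left(-1\right) \left(-32019\right) + x{\left(127 \right)}\right) = \left(-37124 + \left(1420 - 10153\right)\right) \left(\left(-1\right) \left(-32019\right) + \left(-98 + 127^{2} + 75 \cdot 127\right)\right) = \left(-37124 + \left(1420 - 10153\right)\right) \left(32019 + \left(-98 + 16129 + 9525\right)\right) = \left(-37124 - 8733\right) \left(32019 + 25556\right) = \left(-45857\right) 57575 = -2640216775$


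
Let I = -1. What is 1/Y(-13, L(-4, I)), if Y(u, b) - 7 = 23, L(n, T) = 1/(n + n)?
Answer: 1/30 ≈ 0.033333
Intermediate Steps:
L(n, T) = 1/(2*n)
Y(u, b) = 30 (Y(u, b) = 7 + 23 = 30)
1/Y(-13, L(-4, I)) = 1/30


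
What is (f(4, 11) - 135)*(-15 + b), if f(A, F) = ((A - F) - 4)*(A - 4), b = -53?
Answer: 9180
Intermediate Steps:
f(A, F) = (-4 + A)*(-4 + A - F) (f(A, F) = (-4 + A - F)*(-4 + A) = (-4 + A)*(-4 + A - F))
(f(4, 11) - 135)*(-15 + b) = ((16 + 4² - 8*4 + 4*11 - 1*4*11) - 135)*(-15 - 53) = ((16 + 16 - 32 + 44 - 44) - 135)*(-68) = (0 - 135)*(-68) = -135*(-68) = 9180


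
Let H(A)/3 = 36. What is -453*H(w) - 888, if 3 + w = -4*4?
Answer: -49812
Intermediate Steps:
w = -19 (w = -3 - 4*4 = -3 - 16 = -19)
H(A) = 108 (H(A) = 3*36 = 108)
-453*H(w) - 888 = -453*108 - 888 = -48924 - 888 = -49812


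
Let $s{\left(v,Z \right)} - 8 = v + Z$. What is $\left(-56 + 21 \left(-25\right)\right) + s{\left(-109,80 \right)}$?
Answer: $-602$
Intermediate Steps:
$s{\left(v,Z \right)} = 8 + Z + v$ ($s{\left(v,Z \right)} = 8 + \left(v + Z\right) = 8 + \left(Z + v\right) = 8 + Z + v$)
$\left(-56 + 21 \left(-25\right)\right) + s{\left(-109,80 \right)} = \left(-56 + 21 \left(-25\right)\right) + \left(8 + 80 - 109\right) = \left(-56 - 525\right) - 21 = -581 - 21 = -602$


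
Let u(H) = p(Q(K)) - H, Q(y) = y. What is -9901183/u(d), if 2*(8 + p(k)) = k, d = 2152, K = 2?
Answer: 9901183/2159 ≈ 4586.0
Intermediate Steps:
p(k) = -8 + k/2
u(H) = -7 - H (u(H) = (-8 + (1/2)*2) - H = (-8 + 1) - H = -7 - H)
-9901183/u(d) = -9901183/(-7 - 1*2152) = -9901183/(-7 - 2152) = -9901183/(-2159) = -9901183*(-1/2159) = 9901183/2159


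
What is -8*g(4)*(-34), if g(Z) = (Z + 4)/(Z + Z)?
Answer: 272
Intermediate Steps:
g(Z) = (4 + Z)/(2*Z) (g(Z) = (4 + Z)/((2*Z)) = (4 + Z)*(1/(2*Z)) = (4 + Z)/(2*Z))
-8*g(4)*(-34) = -4*(4 + 4)/4*(-34) = -4*8/4*(-34) = -8*1*(-34) = -8*(-34) = 272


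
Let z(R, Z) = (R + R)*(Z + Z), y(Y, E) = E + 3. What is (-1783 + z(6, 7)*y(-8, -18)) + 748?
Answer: -3555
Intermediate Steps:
y(Y, E) = 3 + E
z(R, Z) = 4*R*Z (z(R, Z) = (2*R)*(2*Z) = 4*R*Z)
(-1783 + z(6, 7)*y(-8, -18)) + 748 = (-1783 + (4*6*7)*(3 - 18)) + 748 = (-1783 + 168*(-15)) + 748 = (-1783 - 2520) + 748 = -4303 + 748 = -3555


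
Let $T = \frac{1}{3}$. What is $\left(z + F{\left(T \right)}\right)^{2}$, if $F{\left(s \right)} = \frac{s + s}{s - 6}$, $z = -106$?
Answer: $\frac{3254416}{289} \approx 11261.0$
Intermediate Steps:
$T = \frac{1}{3} \approx 0.33333$
$F{\left(s \right)} = \frac{2 s}{-6 + s}$
$\left(z + F{\left(T \right)}\right)^{2} = \left(-106 + 2 \cdot \frac{1}{3} \frac{1}{-6 + \frac{1}{3}}\right)^{2} = \left(-106 + 2 \cdot \frac{1}{3} \frac{1}{- \frac{17}{3}}\right)^{2} = \left(-106 + 2 \cdot \frac{1}{3} \left(- \frac{3}{17}\right)\right)^{2} = \left(-106 - \frac{2}{17}\right)^{2} = \left(- \frac{1804}{17}\right)^{2} = \frac{3254416}{289}$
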